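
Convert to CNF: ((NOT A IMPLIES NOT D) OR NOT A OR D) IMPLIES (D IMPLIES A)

A OR NOT D

((NOT A IMPLIES NOT D) OR NOT A OR D) IMPLIES (D IMPLIES A)
⇔ NOT ((NOT A IMPLIES NOT D) OR NOT A OR D) OR (D IMPLIES A)   — eliminate IMPLIES
⇔ NOT (NOT NOT A OR NOT D OR NOT A OR D) OR (D IMPLIES A)   — eliminate IMPLIES
⇔ NOT (NOT NOT A OR NOT D OR NOT A OR D) OR NOT D OR A   — eliminate IMPLIES
⇔ (NOT NOT NOT A AND NOT NOT D AND NOT NOT A AND NOT D) OR NOT D OR A   — De Morgan
⇔ (NOT A AND NOT NOT D AND NOT NOT A AND NOT D) OR NOT D OR A   — double negation
⇔ (NOT A AND D AND NOT NOT A AND NOT D) OR NOT D OR A   — double negation
⇔ (NOT A AND D AND A AND NOT D) OR NOT D OR A   — double negation
⇔ (NOT A OR NOT D OR A) AND (D OR NOT D OR A) AND (A OR NOT D OR A) AND (NOT D OR NOT D OR A)   — distribute OR over AND
⇔ A OR NOT D   — simplify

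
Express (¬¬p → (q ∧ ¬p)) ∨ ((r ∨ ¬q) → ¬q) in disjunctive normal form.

(¬¬p → (q ∧ ¬p)) ∨ ((r ∨ ¬q) → ¬q)
⇔ ¬¬¬p ∨ (q ∧ ¬p) ∨ ((r ∨ ¬q) → ¬q)   [eliminate →]
⇔ ¬¬¬p ∨ (q ∧ ¬p) ∨ ¬(r ∨ ¬q) ∨ ¬q   [eliminate →]
⇔ ¬p ∨ (q ∧ ¬p) ∨ ¬(r ∨ ¬q) ∨ ¬q   [double negation]
⇔ ¬p ∨ (q ∧ ¬p) ∨ (¬r ∧ ¬¬q) ∨ ¬q   [De Morgan]
⇔ ¬p ∨ (q ∧ ¬p) ∨ (¬r ∧ q) ∨ ¬q   [double negation]
⇔ ¬p ∨ (¬r ∧ q) ∨ ¬q   [simplify]

¬p ∨ (¬r ∧ q) ∨ ¬q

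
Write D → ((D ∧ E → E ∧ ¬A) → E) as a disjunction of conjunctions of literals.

D → ((D ∧ E → E ∧ ¬A) → E)
⇔ ¬D ∨ ((D ∧ E → E ∧ ¬A) → E)   [eliminate →]
⇔ ¬D ∨ ¬(D ∧ E → E ∧ ¬A) ∨ E   [eliminate →]
⇔ ¬D ∨ ¬(¬(D ∧ E) ∨ E ∧ ¬A) ∨ E   [eliminate →]
⇔ ¬D ∨ ¬¬(D ∧ E) ∧ ¬(E ∧ ¬A) ∨ E   [De Morgan]
⇔ ¬D ∨ D ∧ E ∧ ¬(E ∧ ¬A) ∨ E   [double negation]
⇔ ¬D ∨ D ∧ E ∧ (¬E ∨ ¬¬A) ∨ E   [De Morgan]
⇔ ¬D ∨ D ∧ E ∧ (¬E ∨ A) ∨ E   [double negation]
⇔ ¬D ∨ D ∧ E ∧ ¬E ∨ D ∧ E ∧ A ∨ E   [distribute ∧ over ∨]
⇔ ¬D ∨ E   [simplify]

¬D ∨ E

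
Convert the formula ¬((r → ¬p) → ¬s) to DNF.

(¬r ∧ s) ∨ (¬p ∧ s)

¬((r → ¬p) → ¬s)
≡ ¬(¬(r → ¬p) ∨ ¬s)   [eliminate →]
≡ ¬(¬(¬r ∨ ¬p) ∨ ¬s)   [eliminate →]
≡ ¬¬(¬r ∨ ¬p) ∧ ¬¬s   [De Morgan]
≡ (¬r ∨ ¬p) ∧ ¬¬s   [double negation]
≡ (¬r ∨ ¬p) ∧ s   [double negation]
≡ (¬r ∧ s) ∨ (¬p ∧ s)   [distribute ∧ over ∨]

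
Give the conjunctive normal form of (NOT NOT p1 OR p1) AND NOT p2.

(NOT NOT p1 OR p1) AND NOT p2
= (p1 OR p1) AND NOT p2
= p1 AND NOT p2

p1 AND NOT p2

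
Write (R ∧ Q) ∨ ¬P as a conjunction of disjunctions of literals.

(R ∨ ¬P) ∧ (Q ∨ ¬P)

(R ∧ Q) ∨ ¬P
≡ (R ∨ ¬P) ∧ (Q ∨ ¬P)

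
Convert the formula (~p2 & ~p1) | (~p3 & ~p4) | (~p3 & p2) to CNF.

(~p2 & ~p1) | (~p3 & ~p4) | (~p3 & p2)
≡ (~p2 | ~p3 | ~p3) & (~p2 | ~p3 | p2) & (~p2 | ~p4 | ~p3) & (~p2 | ~p4 | p2) & (~p1 | ~p3 | ~p3) & (~p1 | ~p3 | p2) & (~p1 | ~p4 | ~p3) & (~p1 | ~p4 | p2)   [distribute | over &]
≡ (~p2 | ~p3) & (~p1 | ~p3) & (~p1 | ~p4 | p2)   [simplify]

(~p2 | ~p3) & (~p1 | ~p3) & (~p1 | ~p4 | p2)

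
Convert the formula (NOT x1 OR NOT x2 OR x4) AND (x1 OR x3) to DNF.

(NOT x1 AND x3) OR (NOT x2 AND x1) OR (NOT x2 AND x3) OR (x4 AND x1) OR (x4 AND x3)

(NOT x1 OR NOT x2 OR x4) AND (x1 OR x3)
= (NOT x1 AND x1) OR (NOT x1 AND x3) OR (NOT x2 AND x1) OR (NOT x2 AND x3) OR (x4 AND x1) OR (x4 AND x3)
= (NOT x1 AND x3) OR (NOT x2 AND x1) OR (NOT x2 AND x3) OR (x4 AND x1) OR (x4 AND x3)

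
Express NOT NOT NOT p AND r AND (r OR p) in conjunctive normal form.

NOT p AND r

NOT NOT NOT p AND r AND (r OR p)
⇔ NOT p AND r AND (r OR p)   — double negation
⇔ NOT p AND r   — simplify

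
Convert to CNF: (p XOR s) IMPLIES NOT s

(p XOR s) IMPLIES NOT s
≡ NOT (p XOR s) OR NOT s   (eliminate IMPLIES)
≡ NOT ((p OR s) AND NOT (p AND s)) OR NOT s   (expand XOR)
≡ NOT (p OR s) OR NOT NOT (p AND s) OR NOT s   (De Morgan)
≡ (NOT p AND NOT s) OR NOT NOT (p AND s) OR NOT s   (De Morgan)
≡ (NOT p AND NOT s) OR (p AND s) OR NOT s   (double negation)
≡ (NOT p OR p OR NOT s) AND (NOT p OR s OR NOT s) AND (NOT s OR p OR NOT s) AND (NOT s OR s OR NOT s)   (distribute OR over AND)
≡ NOT s OR p   (simplify)

NOT s OR p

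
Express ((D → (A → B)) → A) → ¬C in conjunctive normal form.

((D → (A → B)) → A) → ¬C
= ¬((D → (A → B)) → A) ∨ ¬C   [eliminate →]
= ¬(¬(D → (A → B)) ∨ A) ∨ ¬C   [eliminate →]
= ¬(¬(¬D ∨ (A → B)) ∨ A) ∨ ¬C   [eliminate →]
= ¬(¬(¬D ∨ ¬A ∨ B) ∨ A) ∨ ¬C   [eliminate →]
= (¬¬(¬D ∨ ¬A ∨ B) ∧ ¬A) ∨ ¬C   [De Morgan]
= ((¬D ∨ ¬A ∨ B) ∧ ¬A) ∨ ¬C   [double negation]
= (¬D ∨ ¬A ∨ B ∨ ¬C) ∧ (¬A ∨ ¬C)   [distribute ∨ over ∧]
= ¬A ∨ ¬C   [simplify]

¬A ∨ ¬C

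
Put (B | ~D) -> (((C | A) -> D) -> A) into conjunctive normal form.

(B | ~D) -> (((C | A) -> D) -> A)
≡ ~(B | ~D) | (((C | A) -> D) -> A)
≡ ~(B | ~D) | ~((C | A) -> D) | A
≡ ~(B | ~D) | ~(~(C | A) | D) | A
≡ (~B & ~~D) | ~(~(C | A) | D) | A
≡ (~B & D) | ~(~(C | A) | D) | A
≡ (~B & D) | (~~(C | A) & ~D) | A
≡ (~B & D) | ((C | A) & ~D) | A
≡ (~B | C | A | A) & (~B | ~D | A) & (D | C | A | A) & (D | ~D | A)
≡ (~B | C | A) & (~B | ~D | A) & (D | C | A)

(~B | C | A) & (~B | ~D | A) & (D | C | A)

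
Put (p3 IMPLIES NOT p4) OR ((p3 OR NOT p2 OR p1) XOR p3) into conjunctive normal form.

NOT p3 OR NOT p4

(p3 IMPLIES NOT p4) OR ((p3 OR NOT p2 OR p1) XOR p3)
= NOT p3 OR NOT p4 OR ((p3 OR NOT p2 OR p1) XOR p3)   (eliminate IMPLIES)
= NOT p3 OR NOT p4 OR ((p3 OR NOT p2 OR p1 OR p3) AND NOT ((p3 OR NOT p2 OR p1) AND p3))   (expand XOR)
= NOT p3 OR NOT p4 OR ((p3 OR NOT p2 OR p1 OR p3) AND (NOT (p3 OR NOT p2 OR p1) OR NOT p3))   (De Morgan)
= NOT p3 OR NOT p4 OR ((p3 OR NOT p2 OR p1 OR p3) AND ((NOT p3 AND NOT NOT p2 AND NOT p1) OR NOT p3))   (De Morgan)
= NOT p3 OR NOT p4 OR ((p3 OR NOT p2 OR p1 OR p3) AND ((NOT p3 AND p2 AND NOT p1) OR NOT p3))   (double negation)
= (NOT p3 OR NOT p4 OR p3 OR NOT p2 OR p1 OR p3) AND (NOT p3 OR NOT p4 OR NOT p3 OR NOT p3) AND (NOT p3 OR NOT p4 OR p2 OR NOT p3) AND (NOT p3 OR NOT p4 OR NOT p1 OR NOT p3)   (distribute OR over AND)
= NOT p3 OR NOT p4   (simplify)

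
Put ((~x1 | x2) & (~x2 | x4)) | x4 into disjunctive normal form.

((~x1 | x2) & (~x2 | x4)) | x4
≡ (~x1 & ~x2) | (~x1 & x4) | (x2 & ~x2) | (x2 & x4) | x4   (distribute & over |)
≡ (~x1 & ~x2) | x4   (simplify)

(~x1 & ~x2) | x4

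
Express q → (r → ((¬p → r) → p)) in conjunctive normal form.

¬q ∨ ¬r ∨ p

q → (r → ((¬p → r) → p))
≡ ¬q ∨ (r → ((¬p → r) → p))   — eliminate →
≡ ¬q ∨ ¬r ∨ ((¬p → r) → p)   — eliminate →
≡ ¬q ∨ ¬r ∨ ¬(¬p → r) ∨ p   — eliminate →
≡ ¬q ∨ ¬r ∨ ¬(¬¬p ∨ r) ∨ p   — eliminate →
≡ ¬q ∨ ¬r ∨ (¬¬¬p ∧ ¬r) ∨ p   — De Morgan
≡ ¬q ∨ ¬r ∨ (¬p ∧ ¬r) ∨ p   — double negation
≡ (¬q ∨ ¬r ∨ ¬p ∨ p) ∧ (¬q ∨ ¬r ∨ ¬r ∨ p)   — distribute ∨ over ∧
≡ ¬q ∨ ¬r ∨ p   — simplify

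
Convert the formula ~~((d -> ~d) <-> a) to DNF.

~~((d -> ~d) <-> a)
≡ ~~(((d -> ~d) -> a) & (a -> (d -> ~d)))   [eliminate <->]
≡ ~~((~(d -> ~d) | a) & (a -> (d -> ~d)))   [eliminate ->]
≡ ~~((~(~d | ~d) | a) & (a -> (d -> ~d)))   [eliminate ->]
≡ ~~((~(~d | ~d) | a) & (~a | (d -> ~d)))   [eliminate ->]
≡ ~~((~(~d | ~d) | a) & (~a | ~d | ~d))   [eliminate ->]
≡ (~(~d | ~d) | a) & (~a | ~d | ~d)   [double negation]
≡ ((~~d & ~~d) | a) & (~a | ~d | ~d)   [De Morgan]
≡ ((d & ~~d) | a) & (~a | ~d | ~d)   [double negation]
≡ ((d & d) | a) & (~a | ~d | ~d)   [double negation]
≡ (d & d & ~a) | (d & d & ~d) | (d & d & ~d) | (a & ~a) | (a & ~d) | (a & ~d)   [distribute & over |]
≡ (d & ~a) | (a & ~d)   [simplify]

(d & ~a) | (a & ~d)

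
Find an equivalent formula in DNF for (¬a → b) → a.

(¬a ∧ ¬b) ∨ a

(¬a → b) → a
⇔ ¬(¬a → b) ∨ a
⇔ ¬(¬¬a ∨ b) ∨ a
⇔ (¬¬¬a ∧ ¬b) ∨ a
⇔ (¬a ∧ ¬b) ∨ a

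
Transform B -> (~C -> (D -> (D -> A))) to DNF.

~B | C | ~D | A

B -> (~C -> (D -> (D -> A)))
≡ ~B | (~C -> (D -> (D -> A)))   [eliminate ->]
≡ ~B | ~~C | (D -> (D -> A))   [eliminate ->]
≡ ~B | ~~C | ~D | (D -> A)   [eliminate ->]
≡ ~B | ~~C | ~D | ~D | A   [eliminate ->]
≡ ~B | C | ~D | ~D | A   [double negation]
≡ ~B | C | ~D | A   [simplify]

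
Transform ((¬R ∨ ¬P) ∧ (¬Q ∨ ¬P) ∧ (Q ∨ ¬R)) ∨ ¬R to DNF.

(¬P ∧ Q) ∨ ¬R

((¬R ∨ ¬P) ∧ (¬Q ∨ ¬P) ∧ (Q ∨ ¬R)) ∨ ¬R
≡ (¬R ∧ ¬Q ∧ Q) ∨ (¬R ∧ ¬Q ∧ ¬R) ∨ (¬R ∧ ¬P ∧ Q) ∨ (¬R ∧ ¬P ∧ ¬R) ∨ (¬P ∧ ¬Q ∧ Q) ∨ (¬P ∧ ¬Q ∧ ¬R) ∨ (¬P ∧ ¬P ∧ Q) ∨ (¬P ∧ ¬P ∧ ¬R) ∨ ¬R   [distribute ∧ over ∨]
≡ (¬P ∧ Q) ∨ ¬R   [simplify]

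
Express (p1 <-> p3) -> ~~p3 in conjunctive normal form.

p1 | p3

(p1 <-> p3) -> ~~p3
⇔ ~(p1 <-> p3) | ~~p3   [eliminate ->]
⇔ ~((p1 -> p3) & (p3 -> p1)) | ~~p3   [eliminate <->]
⇔ ~((~p1 | p3) & (p3 -> p1)) | ~~p3   [eliminate ->]
⇔ ~((~p1 | p3) & (~p3 | p1)) | ~~p3   [eliminate ->]
⇔ ~(~p1 | p3) | ~(~p3 | p1) | ~~p3   [De Morgan]
⇔ (~~p1 & ~p3) | ~(~p3 | p1) | ~~p3   [De Morgan]
⇔ (p1 & ~p3) | ~(~p3 | p1) | ~~p3   [double negation]
⇔ (p1 & ~p3) | (~~p3 & ~p1) | ~~p3   [De Morgan]
⇔ (p1 & ~p3) | (p3 & ~p1) | ~~p3   [double negation]
⇔ (p1 & ~p3) | (p3 & ~p1) | p3   [double negation]
⇔ (p1 | p3 | p3) & (p1 | ~p1 | p3) & (~p3 | p3 | p3) & (~p3 | ~p1 | p3)   [distribute | over &]
⇔ p1 | p3   [simplify]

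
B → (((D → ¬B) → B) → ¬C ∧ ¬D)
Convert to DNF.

B → (((D → ¬B) → B) → ¬C ∧ ¬D)
⇔ ¬B ∨ (((D → ¬B) → B) → ¬C ∧ ¬D)   [eliminate →]
⇔ ¬B ∨ ¬((D → ¬B) → B) ∨ ¬C ∧ ¬D   [eliminate →]
⇔ ¬B ∨ ¬(¬(D → ¬B) ∨ B) ∨ ¬C ∧ ¬D   [eliminate →]
⇔ ¬B ∨ ¬(¬(¬D ∨ ¬B) ∨ B) ∨ ¬C ∧ ¬D   [eliminate →]
⇔ ¬B ∨ ¬¬(¬D ∨ ¬B) ∧ ¬B ∨ ¬C ∧ ¬D   [De Morgan]
⇔ ¬B ∨ (¬D ∨ ¬B) ∧ ¬B ∨ ¬C ∧ ¬D   [double negation]
⇔ ¬B ∨ ¬D ∧ ¬B ∨ ¬B ∧ ¬B ∨ ¬C ∧ ¬D   [distribute ∧ over ∨]
⇔ ¬B ∨ ¬C ∧ ¬D   [simplify]

¬B ∨ ¬C ∧ ¬D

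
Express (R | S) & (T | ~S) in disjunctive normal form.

(R | S) & (T | ~S)
= (R & T) | (R & ~S) | (S & T) | (S & ~S)   — distribute & over |
= (R & T) | (R & ~S) | (S & T)   — simplify

(R & T) | (R & ~S) | (S & T)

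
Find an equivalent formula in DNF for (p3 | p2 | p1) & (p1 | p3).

(p3 | p2 | p1) & (p1 | p3)
≡ (p3 & p1) | (p3 & p3) | (p2 & p1) | (p2 & p3) | (p1 & p1) | (p1 & p3)   (distribute & over |)
≡ p3 | p1   (simplify)

p3 | p1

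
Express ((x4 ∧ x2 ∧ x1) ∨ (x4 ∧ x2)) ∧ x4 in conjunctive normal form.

x4 ∧ x2

((x4 ∧ x2 ∧ x1) ∨ (x4 ∧ x2)) ∧ x4
≡ (x4 ∨ x4) ∧ (x4 ∨ x2) ∧ (x2 ∨ x4) ∧ (x2 ∨ x2) ∧ (x1 ∨ x4) ∧ (x1 ∨ x2) ∧ x4   [distribute ∨ over ∧]
≡ x4 ∧ x2   [simplify]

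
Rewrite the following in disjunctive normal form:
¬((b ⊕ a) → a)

¬((b ⊕ a) → a)
≡ ¬(¬(b ⊕ a) ∨ a)   [eliminate →]
≡ ¬(¬((b ∧ ¬a) ∨ (¬b ∧ a)) ∨ a)   [expand ⊕]
≡ ¬¬((b ∧ ¬a) ∨ (¬b ∧ a)) ∧ ¬a   [De Morgan]
≡ ((b ∧ ¬a) ∨ (¬b ∧ a)) ∧ ¬a   [double negation]
≡ (b ∧ ¬a ∧ ¬a) ∨ (¬b ∧ a ∧ ¬a)   [distribute ∧ over ∨]
≡ b ∧ ¬a   [simplify]

b ∧ ¬a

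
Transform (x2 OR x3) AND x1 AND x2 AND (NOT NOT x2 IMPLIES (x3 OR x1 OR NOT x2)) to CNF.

x1 AND x2

(x2 OR x3) AND x1 AND x2 AND (NOT NOT x2 IMPLIES (x3 OR x1 OR NOT x2))
⇔ (x2 OR x3) AND x1 AND x2 AND (NOT NOT NOT x2 OR x3 OR x1 OR NOT x2)   [eliminate IMPLIES]
⇔ (x2 OR x3) AND x1 AND x2 AND (NOT x2 OR x3 OR x1 OR NOT x2)   [double negation]
⇔ x1 AND x2   [simplify]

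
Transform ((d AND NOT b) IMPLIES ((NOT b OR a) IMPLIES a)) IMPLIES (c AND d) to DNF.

(d AND NOT b AND NOT a) OR (c AND d)

((d AND NOT b) IMPLIES ((NOT b OR a) IMPLIES a)) IMPLIES (c AND d)
= NOT ((d AND NOT b) IMPLIES ((NOT b OR a) IMPLIES a)) OR (c AND d)   [eliminate IMPLIES]
= NOT (NOT (d AND NOT b) OR ((NOT b OR a) IMPLIES a)) OR (c AND d)   [eliminate IMPLIES]
= NOT (NOT (d AND NOT b) OR NOT (NOT b OR a) OR a) OR (c AND d)   [eliminate IMPLIES]
= (NOT NOT (d AND NOT b) AND NOT NOT (NOT b OR a) AND NOT a) OR (c AND d)   [De Morgan]
= (d AND NOT b AND NOT NOT (NOT b OR a) AND NOT a) OR (c AND d)   [double negation]
= (d AND NOT b AND (NOT b OR a) AND NOT a) OR (c AND d)   [double negation]
= (d AND NOT b AND NOT b AND NOT a) OR (d AND NOT b AND a AND NOT a) OR (c AND d)   [distribute AND over OR]
= (d AND NOT b AND NOT a) OR (c AND d)   [simplify]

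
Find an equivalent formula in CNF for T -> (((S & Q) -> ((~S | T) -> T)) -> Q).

T -> (((S & Q) -> ((~S | T) -> T)) -> Q)
≡ ~T | (((S & Q) -> ((~S | T) -> T)) -> Q)   (eliminate ->)
≡ ~T | ~((S & Q) -> ((~S | T) -> T)) | Q   (eliminate ->)
≡ ~T | ~(~(S & Q) | ((~S | T) -> T)) | Q   (eliminate ->)
≡ ~T | ~(~(S & Q) | ~(~S | T) | T) | Q   (eliminate ->)
≡ ~T | (~~(S & Q) & ~~(~S | T) & ~T) | Q   (De Morgan)
≡ ~T | (S & Q & ~~(~S | T) & ~T) | Q   (double negation)
≡ ~T | (S & Q & (~S | T) & ~T) | Q   (double negation)
≡ (~T | S | Q) & (~T | Q | Q) & (~T | ~S | T | Q) & (~T | ~T | Q)   (distribute | over &)
≡ ~T | Q   (simplify)

~T | Q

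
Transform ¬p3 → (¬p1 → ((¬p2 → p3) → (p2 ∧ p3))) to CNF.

p3 ∨ p1 ∨ ¬p2

¬p3 → (¬p1 → ((¬p2 → p3) → (p2 ∧ p3)))
⇔ ¬¬p3 ∨ (¬p1 → ((¬p2 → p3) → (p2 ∧ p3)))   [eliminate →]
⇔ ¬¬p3 ∨ ¬¬p1 ∨ ((¬p2 → p3) → (p2 ∧ p3))   [eliminate →]
⇔ ¬¬p3 ∨ ¬¬p1 ∨ ¬(¬p2 → p3) ∨ (p2 ∧ p3)   [eliminate →]
⇔ ¬¬p3 ∨ ¬¬p1 ∨ ¬(¬¬p2 ∨ p3) ∨ (p2 ∧ p3)   [eliminate →]
⇔ p3 ∨ ¬¬p1 ∨ ¬(¬¬p2 ∨ p3) ∨ (p2 ∧ p3)   [double negation]
⇔ p3 ∨ p1 ∨ ¬(¬¬p2 ∨ p3) ∨ (p2 ∧ p3)   [double negation]
⇔ p3 ∨ p1 ∨ (¬¬¬p2 ∧ ¬p3) ∨ (p2 ∧ p3)   [De Morgan]
⇔ p3 ∨ p1 ∨ (¬p2 ∧ ¬p3) ∨ (p2 ∧ p3)   [double negation]
⇔ (p3 ∨ p1 ∨ ¬p2 ∨ p2) ∧ (p3 ∨ p1 ∨ ¬p2 ∨ p3) ∧ (p3 ∨ p1 ∨ ¬p3 ∨ p2) ∧ (p3 ∨ p1 ∨ ¬p3 ∨ p3)   [distribute ∨ over ∧]
⇔ p3 ∨ p1 ∨ ¬p2   [simplify]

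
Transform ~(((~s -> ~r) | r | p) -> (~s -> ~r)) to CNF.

~s & r

~(((~s -> ~r) | r | p) -> (~s -> ~r))
≡ ~(~((~s -> ~r) | r | p) | (~s -> ~r))   — eliminate ->
≡ ~(~(~~s | ~r | r | p) | (~s -> ~r))   — eliminate ->
≡ ~(~(~~s | ~r | r | p) | ~~s | ~r)   — eliminate ->
≡ ~~(~~s | ~r | r | p) & ~~~s & ~~r   — De Morgan
≡ (~~s | ~r | r | p) & ~~~s & ~~r   — double negation
≡ (s | ~r | r | p) & ~~~s & ~~r   — double negation
≡ (s | ~r | r | p) & ~s & ~~r   — double negation
≡ (s | ~r | r | p) & ~s & r   — double negation
≡ ~s & r   — simplify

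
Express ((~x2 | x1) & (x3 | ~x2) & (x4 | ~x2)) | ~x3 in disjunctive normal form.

~x2 | (x1 & x3 & x4) | ~x3

((~x2 | x1) & (x3 | ~x2) & (x4 | ~x2)) | ~x3
≡ (~x2 & x3 & x4) | (~x2 & x3 & ~x2) | (~x2 & ~x2 & x4) | (~x2 & ~x2 & ~x2) | (x1 & x3 & x4) | (x1 & x3 & ~x2) | (x1 & ~x2 & x4) | (x1 & ~x2 & ~x2) | ~x3   [distribute & over |]
≡ ~x2 | (x1 & x3 & x4) | ~x3   [simplify]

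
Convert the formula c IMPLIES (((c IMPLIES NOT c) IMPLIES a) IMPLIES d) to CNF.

NOT c OR d

c IMPLIES (((c IMPLIES NOT c) IMPLIES a) IMPLIES d)
⇔ NOT c OR (((c IMPLIES NOT c) IMPLIES a) IMPLIES d)   — eliminate IMPLIES
⇔ NOT c OR NOT ((c IMPLIES NOT c) IMPLIES a) OR d   — eliminate IMPLIES
⇔ NOT c OR NOT (NOT (c IMPLIES NOT c) OR a) OR d   — eliminate IMPLIES
⇔ NOT c OR NOT (NOT (NOT c OR NOT c) OR a) OR d   — eliminate IMPLIES
⇔ NOT c OR (NOT NOT (NOT c OR NOT c) AND NOT a) OR d   — De Morgan
⇔ NOT c OR ((NOT c OR NOT c) AND NOT a) OR d   — double negation
⇔ (NOT c OR NOT c OR NOT c OR d) AND (NOT c OR NOT a OR d)   — distribute OR over AND
⇔ NOT c OR d   — simplify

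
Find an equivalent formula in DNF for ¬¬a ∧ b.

a ∧ b

¬¬a ∧ b
= a ∧ b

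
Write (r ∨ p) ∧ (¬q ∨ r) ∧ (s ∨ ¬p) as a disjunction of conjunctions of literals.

(r ∨ p) ∧ (¬q ∨ r) ∧ (s ∨ ¬p)
≡ r ∧ ¬q ∧ s ∨ r ∧ ¬q ∧ ¬p ∨ r ∧ r ∧ s ∨ r ∧ r ∧ ¬p ∨ p ∧ ¬q ∧ s ∨ p ∧ ¬q ∧ ¬p ∨ p ∧ r ∧ s ∨ p ∧ r ∧ ¬p   [distribute ∧ over ∨]
≡ r ∧ s ∨ r ∧ ¬p ∨ p ∧ ¬q ∧ s   [simplify]

r ∧ s ∨ r ∧ ¬p ∨ p ∧ ¬q ∧ s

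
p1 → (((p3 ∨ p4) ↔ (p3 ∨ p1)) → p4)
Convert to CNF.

p1 → (((p3 ∨ p4) ↔ (p3 ∨ p1)) → p4)
= ¬p1 ∨ (((p3 ∨ p4) ↔ (p3 ∨ p1)) → p4)   (eliminate →)
= ¬p1 ∨ ¬((p3 ∨ p4) ↔ (p3 ∨ p1)) ∨ p4   (eliminate →)
= ¬p1 ∨ ¬(((p3 ∨ p4) → (p3 ∨ p1)) ∧ ((p3 ∨ p1) → (p3 ∨ p4))) ∨ p4   (eliminate ↔)
= ¬p1 ∨ ¬((¬(p3 ∨ p4) ∨ p3 ∨ p1) ∧ ((p3 ∨ p1) → (p3 ∨ p4))) ∨ p4   (eliminate →)
= ¬p1 ∨ ¬((¬(p3 ∨ p4) ∨ p3 ∨ p1) ∧ (¬(p3 ∨ p1) ∨ p3 ∨ p4)) ∨ p4   (eliminate →)
= ¬p1 ∨ ¬(¬(p3 ∨ p4) ∨ p3 ∨ p1) ∨ ¬(¬(p3 ∨ p1) ∨ p3 ∨ p4) ∨ p4   (De Morgan)
= ¬p1 ∨ (¬¬(p3 ∨ p4) ∧ ¬p3 ∧ ¬p1) ∨ ¬(¬(p3 ∨ p1) ∨ p3 ∨ p4) ∨ p4   (De Morgan)
= ¬p1 ∨ ((p3 ∨ p4) ∧ ¬p3 ∧ ¬p1) ∨ ¬(¬(p3 ∨ p1) ∨ p3 ∨ p4) ∨ p4   (double negation)
= ¬p1 ∨ ((p3 ∨ p4) ∧ ¬p3 ∧ ¬p1) ∨ (¬¬(p3 ∨ p1) ∧ ¬p3 ∧ ¬p4) ∨ p4   (De Morgan)
= ¬p1 ∨ ((p3 ∨ p4) ∧ ¬p3 ∧ ¬p1) ∨ ((p3 ∨ p1) ∧ ¬p3 ∧ ¬p4) ∨ p4   (double negation)
= (¬p1 ∨ p3 ∨ p4 ∨ p3 ∨ p1 ∨ p4) ∧ (¬p1 ∨ p3 ∨ p4 ∨ ¬p3 ∨ p4) ∧ (¬p1 ∨ p3 ∨ p4 ∨ ¬p4 ∨ p4) ∧ (¬p1 ∨ ¬p3 ∨ p3 ∨ p1 ∨ p4) ∧ (¬p1 ∨ ¬p3 ∨ ¬p3 ∨ p4) ∧ (¬p1 ∨ ¬p3 ∨ ¬p4 ∨ p4) ∧ (¬p1 ∨ ¬p1 ∨ p3 ∨ p1 ∨ p4) ∧ (¬p1 ∨ ¬p1 ∨ ¬p3 ∨ p4) ∧ (¬p1 ∨ ¬p1 ∨ ¬p4 ∨ p4)   (distribute ∨ over ∧)
= ¬p1 ∨ ¬p3 ∨ p4   (simplify)

¬p1 ∨ ¬p3 ∨ p4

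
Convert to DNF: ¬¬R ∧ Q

¬¬R ∧ Q
≡ R ∧ Q   (double negation)

R ∧ Q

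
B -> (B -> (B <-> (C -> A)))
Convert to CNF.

~B | ~C | A

B -> (B -> (B <-> (C -> A)))
≡ ~B | (B -> (B <-> (C -> A)))   [eliminate ->]
≡ ~B | ~B | (B <-> (C -> A))   [eliminate ->]
≡ ~B | ~B | ((B -> (C -> A)) & ((C -> A) -> B))   [eliminate <->]
≡ ~B | ~B | ((~B | (C -> A)) & ((C -> A) -> B))   [eliminate ->]
≡ ~B | ~B | ((~B | ~C | A) & ((C -> A) -> B))   [eliminate ->]
≡ ~B | ~B | ((~B | ~C | A) & (~(C -> A) | B))   [eliminate ->]
≡ ~B | ~B | ((~B | ~C | A) & (~(~C | A) | B))   [eliminate ->]
≡ ~B | ~B | ((~B | ~C | A) & ((~~C & ~A) | B))   [De Morgan]
≡ ~B | ~B | ((~B | ~C | A) & ((C & ~A) | B))   [double negation]
≡ (~B | ~B | ~B | ~C | A) & (~B | ~B | C | B) & (~B | ~B | ~A | B)   [distribute | over &]
≡ ~B | ~C | A   [simplify]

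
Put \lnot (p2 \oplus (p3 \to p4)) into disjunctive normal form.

\lnot (p2 \oplus (p3 \to p4))
= \lnot ((p2 \land \lnot (p3 \to p4)) \lor (\lnot p2 \land (p3 \to p4)))   (expand \oplus)
= \lnot ((p2 \land \lnot (\lnot p3 \lor p4)) \lor (\lnot p2 \land (p3 \to p4)))   (eliminate \to)
= \lnot ((p2 \land \lnot (\lnot p3 \lor p4)) \lor (\lnot p2 \land (\lnot p3 \lor p4)))   (eliminate \to)
= \lnot (p2 \land \lnot (\lnot p3 \lor p4)) \land \lnot (\lnot p2 \land (\lnot p3 \lor p4))   (De Morgan)
= (\lnot p2 \lor \lnot \lnot (\lnot p3 \lor p4)) \land \lnot (\lnot p2 \land (\lnot p3 \lor p4))   (De Morgan)
= (\lnot p2 \lor \lnot p3 \lor p4) \land \lnot (\lnot p2 \land (\lnot p3 \lor p4))   (double negation)
= (\lnot p2 \lor \lnot p3 \lor p4) \land (\lnot \lnot p2 \lor \lnot (\lnot p3 \lor p4))   (De Morgan)
= (\lnot p2 \lor \lnot p3 \lor p4) \land (p2 \lor \lnot (\lnot p3 \lor p4))   (double negation)
= (\lnot p2 \lor \lnot p3 \lor p4) \land (p2 \lor (\lnot \lnot p3 \land \lnot p4))   (De Morgan)
= (\lnot p2 \lor \lnot p3 \lor p4) \land (p2 \lor (p3 \land \lnot p4))   (double negation)
= (\lnot p2 \land p2) \lor (\lnot p2 \land p3 \land \lnot p4) \lor (\lnot p3 \land p2) \lor (\lnot p3 \land p3 \land \lnot p4) \lor (p4 \land p2) \lor (p4 \land p3 \land \lnot p4)   (distribute \land over \lor)
= (\lnot p2 \land p3 \land \lnot p4) \lor (\lnot p3 \land p2) \lor (p4 \land p2)   (simplify)

(\lnot p2 \land p3 \land \lnot p4) \lor (\lnot p3 \land p2) \lor (p4 \land p2)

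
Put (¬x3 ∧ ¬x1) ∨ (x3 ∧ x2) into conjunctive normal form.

(¬x3 ∨ x2) ∧ (¬x1 ∨ x3) ∧ (¬x1 ∨ x2)

(¬x3 ∧ ¬x1) ∨ (x3 ∧ x2)
≡ (¬x3 ∨ x3) ∧ (¬x3 ∨ x2) ∧ (¬x1 ∨ x3) ∧ (¬x1 ∨ x2)   [distribute ∨ over ∧]
≡ (¬x3 ∨ x2) ∧ (¬x1 ∨ x3) ∧ (¬x1 ∨ x2)   [simplify]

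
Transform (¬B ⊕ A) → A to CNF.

B ∨ A

(¬B ⊕ A) → A
= ¬(¬B ⊕ A) ∨ A   [eliminate →]
= ¬((¬B ∨ A) ∧ ¬(¬B ∧ A)) ∨ A   [expand ⊕]
= ¬(¬B ∨ A) ∨ ¬¬(¬B ∧ A) ∨ A   [De Morgan]
= (¬¬B ∧ ¬A) ∨ ¬¬(¬B ∧ A) ∨ A   [De Morgan]
= (B ∧ ¬A) ∨ ¬¬(¬B ∧ A) ∨ A   [double negation]
= (B ∧ ¬A) ∨ (¬B ∧ A) ∨ A   [double negation]
= (B ∨ ¬B ∨ A) ∧ (B ∨ A ∨ A) ∧ (¬A ∨ ¬B ∨ A) ∧ (¬A ∨ A ∨ A)   [distribute ∨ over ∧]
= B ∨ A   [simplify]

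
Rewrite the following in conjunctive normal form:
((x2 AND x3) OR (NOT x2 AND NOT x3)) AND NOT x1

((x2 AND x3) OR (NOT x2 AND NOT x3)) AND NOT x1
⇔ (x2 OR NOT x2) AND (x2 OR NOT x3) AND (x3 OR NOT x2) AND (x3 OR NOT x3) AND NOT x1   [distribute OR over AND]
⇔ (x2 OR NOT x3) AND (x3 OR NOT x2) AND NOT x1   [simplify]

(x2 OR NOT x3) AND (x3 OR NOT x2) AND NOT x1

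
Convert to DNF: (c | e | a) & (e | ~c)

e | (a & ~c)

(c | e | a) & (e | ~c)
⇔ (c & e) | (c & ~c) | (e & e) | (e & ~c) | (a & e) | (a & ~c)   [distribute & over |]
⇔ e | (a & ~c)   [simplify]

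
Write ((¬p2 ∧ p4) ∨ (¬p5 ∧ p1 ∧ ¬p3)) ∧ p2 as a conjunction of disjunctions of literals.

(¬p2 ∨ ¬p5) ∧ (¬p2 ∨ p1) ∧ (¬p2 ∨ ¬p3) ∧ (p4 ∨ ¬p5) ∧ (p4 ∨ p1) ∧ (p4 ∨ ¬p3) ∧ p2

((¬p2 ∧ p4) ∨ (¬p5 ∧ p1 ∧ ¬p3)) ∧ p2
= (¬p2 ∨ ¬p5) ∧ (¬p2 ∨ p1) ∧ (¬p2 ∨ ¬p3) ∧ (p4 ∨ ¬p5) ∧ (p4 ∨ p1) ∧ (p4 ∨ ¬p3) ∧ p2   [distribute ∨ over ∧]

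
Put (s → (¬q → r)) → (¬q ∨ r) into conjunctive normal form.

(s → (¬q → r)) → (¬q ∨ r)
≡ ¬(s → (¬q → r)) ∨ ¬q ∨ r   [eliminate →]
≡ ¬(¬s ∨ (¬q → r)) ∨ ¬q ∨ r   [eliminate →]
≡ ¬(¬s ∨ ¬¬q ∨ r) ∨ ¬q ∨ r   [eliminate →]
≡ (¬¬s ∧ ¬¬¬q ∧ ¬r) ∨ ¬q ∨ r   [De Morgan]
≡ (s ∧ ¬¬¬q ∧ ¬r) ∨ ¬q ∨ r   [double negation]
≡ (s ∧ ¬q ∧ ¬r) ∨ ¬q ∨ r   [double negation]
≡ (s ∨ ¬q ∨ r) ∧ (¬q ∨ ¬q ∨ r) ∧ (¬r ∨ ¬q ∨ r)   [distribute ∨ over ∧]
≡ ¬q ∨ r   [simplify]

¬q ∨ r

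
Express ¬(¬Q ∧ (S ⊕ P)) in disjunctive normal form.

¬(¬Q ∧ (S ⊕ P))
⇔ ¬(¬Q ∧ ((S ∧ ¬P) ∨ (¬S ∧ P)))   (expand ⊕)
⇔ ¬¬Q ∨ ¬((S ∧ ¬P) ∨ (¬S ∧ P))   (De Morgan)
⇔ Q ∨ ¬((S ∧ ¬P) ∨ (¬S ∧ P))   (double negation)
⇔ Q ∨ (¬(S ∧ ¬P) ∧ ¬(¬S ∧ P))   (De Morgan)
⇔ Q ∨ ((¬S ∨ ¬¬P) ∧ ¬(¬S ∧ P))   (De Morgan)
⇔ Q ∨ ((¬S ∨ P) ∧ ¬(¬S ∧ P))   (double negation)
⇔ Q ∨ ((¬S ∨ P) ∧ (¬¬S ∨ ¬P))   (De Morgan)
⇔ Q ∨ ((¬S ∨ P) ∧ (S ∨ ¬P))   (double negation)
⇔ Q ∨ (¬S ∧ S) ∨ (¬S ∧ ¬P) ∨ (P ∧ S) ∨ (P ∧ ¬P)   (distribute ∧ over ∨)
⇔ Q ∨ (¬S ∧ ¬P) ∨ (P ∧ S)   (simplify)

Q ∨ (¬S ∧ ¬P) ∨ (P ∧ S)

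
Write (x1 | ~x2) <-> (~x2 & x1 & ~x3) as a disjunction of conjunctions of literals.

(~x1 & x2) | (~x2 & x1 & ~x3)

(x1 | ~x2) <-> (~x2 & x1 & ~x3)
= ((x1 | ~x2) -> (~x2 & x1 & ~x3)) & ((~x2 & x1 & ~x3) -> (x1 | ~x2))   [eliminate <->]
= (~(x1 | ~x2) | (~x2 & x1 & ~x3)) & ((~x2 & x1 & ~x3) -> (x1 | ~x2))   [eliminate ->]
= (~(x1 | ~x2) | (~x2 & x1 & ~x3)) & (~(~x2 & x1 & ~x3) | x1 | ~x2)   [eliminate ->]
= ((~x1 & ~~x2) | (~x2 & x1 & ~x3)) & (~(~x2 & x1 & ~x3) | x1 | ~x2)   [De Morgan]
= ((~x1 & x2) | (~x2 & x1 & ~x3)) & (~(~x2 & x1 & ~x3) | x1 | ~x2)   [double negation]
= ((~x1 & x2) | (~x2 & x1 & ~x3)) & (~~x2 | ~x1 | ~~x3 | x1 | ~x2)   [De Morgan]
= ((~x1 & x2) | (~x2 & x1 & ~x3)) & (x2 | ~x1 | ~~x3 | x1 | ~x2)   [double negation]
= ((~x1 & x2) | (~x2 & x1 & ~x3)) & (x2 | ~x1 | x3 | x1 | ~x2)   [double negation]
= (~x1 & x2 & x2) | (~x1 & x2 & ~x1) | (~x1 & x2 & x3) | (~x1 & x2 & x1) | (~x1 & x2 & ~x2) | (~x2 & x1 & ~x3 & x2) | (~x2 & x1 & ~x3 & ~x1) | (~x2 & x1 & ~x3 & x3) | (~x2 & x1 & ~x3 & x1) | (~x2 & x1 & ~x3 & ~x2)   [distribute & over |]
= (~x1 & x2) | (~x2 & x1 & ~x3)   [simplify]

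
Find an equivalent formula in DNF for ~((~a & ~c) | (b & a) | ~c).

(c & ~b) | (c & ~a)

~((~a & ~c) | (b & a) | ~c)
≡ ~(~a & ~c) & ~(b & a) & ~~c   (De Morgan)
≡ (~~a | ~~c) & ~(b & a) & ~~c   (De Morgan)
≡ (a | ~~c) & ~(b & a) & ~~c   (double negation)
≡ (a | c) & ~(b & a) & ~~c   (double negation)
≡ (a | c) & (~b | ~a) & ~~c   (De Morgan)
≡ (a | c) & (~b | ~a) & c   (double negation)
≡ (a & ~b & c) | (a & ~a & c) | (c & ~b & c) | (c & ~a & c)   (distribute & over |)
≡ (c & ~b) | (c & ~a)   (simplify)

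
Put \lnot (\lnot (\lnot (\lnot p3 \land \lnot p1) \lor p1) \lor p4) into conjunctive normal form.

(p3 \lor p1) \land \lnot p4

\lnot (\lnot (\lnot (\lnot p3 \land \lnot p1) \lor p1) \lor p4)
⇔ \lnot \lnot (\lnot (\lnot p3 \land \lnot p1) \lor p1) \land \lnot p4   [De Morgan]
⇔ (\lnot (\lnot p3 \land \lnot p1) \lor p1) \land \lnot p4   [double negation]
⇔ (\lnot \lnot p3 \lor \lnot \lnot p1 \lor p1) \land \lnot p4   [De Morgan]
⇔ (p3 \lor \lnot \lnot p1 \lor p1) \land \lnot p4   [double negation]
⇔ (p3 \lor p1 \lor p1) \land \lnot p4   [double negation]
⇔ (p3 \lor p1) \land \lnot p4   [simplify]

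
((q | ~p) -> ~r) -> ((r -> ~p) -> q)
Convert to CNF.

((q | ~p) -> ~r) -> ((r -> ~p) -> q)
⇔ ~((q | ~p) -> ~r) | ((r -> ~p) -> q)   [eliminate ->]
⇔ ~(~(q | ~p) | ~r) | ((r -> ~p) -> q)   [eliminate ->]
⇔ ~(~(q | ~p) | ~r) | ~(r -> ~p) | q   [eliminate ->]
⇔ ~(~(q | ~p) | ~r) | ~(~r | ~p) | q   [eliminate ->]
⇔ (~~(q | ~p) & ~~r) | ~(~r | ~p) | q   [De Morgan]
⇔ ((q | ~p) & ~~r) | ~(~r | ~p) | q   [double negation]
⇔ ((q | ~p) & r) | ~(~r | ~p) | q   [double negation]
⇔ ((q | ~p) & r) | (~~r & ~~p) | q   [De Morgan]
⇔ ((q | ~p) & r) | (r & ~~p) | q   [double negation]
⇔ ((q | ~p) & r) | (r & p) | q   [double negation]
⇔ (q | ~p | r | q) & (q | ~p | p | q) & (r | r | q) & (r | p | q)   [distribute | over &]
⇔ r | q   [simplify]

r | q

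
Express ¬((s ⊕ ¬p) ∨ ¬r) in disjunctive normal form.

(¬s ∧ p ∧ r) ∨ (¬p ∧ s ∧ r)

¬((s ⊕ ¬p) ∨ ¬r)
⇔ ¬((s ∧ ¬¬p) ∨ (¬s ∧ ¬p) ∨ ¬r)   — expand ⊕
⇔ ¬(s ∧ ¬¬p) ∧ ¬(¬s ∧ ¬p) ∧ ¬¬r   — De Morgan
⇔ (¬s ∨ ¬¬¬p) ∧ ¬(¬s ∧ ¬p) ∧ ¬¬r   — De Morgan
⇔ (¬s ∨ ¬p) ∧ ¬(¬s ∧ ¬p) ∧ ¬¬r   — double negation
⇔ (¬s ∨ ¬p) ∧ (¬¬s ∨ ¬¬p) ∧ ¬¬r   — De Morgan
⇔ (¬s ∨ ¬p) ∧ (s ∨ ¬¬p) ∧ ¬¬r   — double negation
⇔ (¬s ∨ ¬p) ∧ (s ∨ p) ∧ ¬¬r   — double negation
⇔ (¬s ∨ ¬p) ∧ (s ∨ p) ∧ r   — double negation
⇔ (¬s ∧ s ∧ r) ∨ (¬s ∧ p ∧ r) ∨ (¬p ∧ s ∧ r) ∨ (¬p ∧ p ∧ r)   — distribute ∧ over ∨
⇔ (¬s ∧ p ∧ r) ∨ (¬p ∧ s ∧ r)   — simplify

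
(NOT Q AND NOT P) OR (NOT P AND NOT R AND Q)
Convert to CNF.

(NOT Q AND NOT P) OR (NOT P AND NOT R AND Q)
⇔ (NOT Q OR NOT P) AND (NOT Q OR NOT R) AND (NOT Q OR Q) AND (NOT P OR NOT P) AND (NOT P OR NOT R) AND (NOT P OR Q)   [distribute OR over AND]
⇔ (NOT Q OR NOT R) AND NOT P   [simplify]

(NOT Q OR NOT R) AND NOT P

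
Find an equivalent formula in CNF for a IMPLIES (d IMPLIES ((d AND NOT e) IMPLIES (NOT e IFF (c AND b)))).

(NOT a OR NOT d OR e OR c) AND (NOT a OR NOT d OR e OR b)

a IMPLIES (d IMPLIES ((d AND NOT e) IMPLIES (NOT e IFF (c AND b))))
≡ NOT a OR (d IMPLIES ((d AND NOT e) IMPLIES (NOT e IFF (c AND b))))   [eliminate IMPLIES]
≡ NOT a OR NOT d OR ((d AND NOT e) IMPLIES (NOT e IFF (c AND b)))   [eliminate IMPLIES]
≡ NOT a OR NOT d OR NOT (d AND NOT e) OR (NOT e IFF (c AND b))   [eliminate IMPLIES]
≡ NOT a OR NOT d OR NOT (d AND NOT e) OR ((NOT e IMPLIES (c AND b)) AND ((c AND b) IMPLIES NOT e))   [eliminate IFF]
≡ NOT a OR NOT d OR NOT (d AND NOT e) OR ((NOT NOT e OR (c AND b)) AND ((c AND b) IMPLIES NOT e))   [eliminate IMPLIES]
≡ NOT a OR NOT d OR NOT (d AND NOT e) OR ((NOT NOT e OR (c AND b)) AND (NOT (c AND b) OR NOT e))   [eliminate IMPLIES]
≡ NOT a OR NOT d OR NOT d OR NOT NOT e OR ((NOT NOT e OR (c AND b)) AND (NOT (c AND b) OR NOT e))   [De Morgan]
≡ NOT a OR NOT d OR NOT d OR e OR ((NOT NOT e OR (c AND b)) AND (NOT (c AND b) OR NOT e))   [double negation]
≡ NOT a OR NOT d OR NOT d OR e OR ((e OR (c AND b)) AND (NOT (c AND b) OR NOT e))   [double negation]
≡ NOT a OR NOT d OR NOT d OR e OR ((e OR (c AND b)) AND (NOT c OR NOT b OR NOT e))   [De Morgan]
≡ (NOT a OR NOT d OR NOT d OR e OR e OR c) AND (NOT a OR NOT d OR NOT d OR e OR e OR b) AND (NOT a OR NOT d OR NOT d OR e OR NOT c OR NOT b OR NOT e)   [distribute OR over AND]
≡ (NOT a OR NOT d OR e OR c) AND (NOT a OR NOT d OR e OR b)   [simplify]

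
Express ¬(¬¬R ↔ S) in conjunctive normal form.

(R ∨ S) ∧ (¬S ∨ ¬R)

¬(¬¬R ↔ S)
≡ ¬((¬¬R → S) ∧ (S → ¬¬R))   [eliminate ↔]
≡ ¬((¬¬¬R ∨ S) ∧ (S → ¬¬R))   [eliminate →]
≡ ¬((¬¬¬R ∨ S) ∧ (¬S ∨ ¬¬R))   [eliminate →]
≡ ¬(¬¬¬R ∨ S) ∨ ¬(¬S ∨ ¬¬R)   [De Morgan]
≡ (¬¬¬¬R ∧ ¬S) ∨ ¬(¬S ∨ ¬¬R)   [De Morgan]
≡ (¬¬R ∧ ¬S) ∨ ¬(¬S ∨ ¬¬R)   [double negation]
≡ (R ∧ ¬S) ∨ ¬(¬S ∨ ¬¬R)   [double negation]
≡ (R ∧ ¬S) ∨ (¬¬S ∧ ¬¬¬R)   [De Morgan]
≡ (R ∧ ¬S) ∨ (S ∧ ¬¬¬R)   [double negation]
≡ (R ∧ ¬S) ∨ (S ∧ ¬R)   [double negation]
≡ (R ∨ S) ∧ (R ∨ ¬R) ∧ (¬S ∨ S) ∧ (¬S ∨ ¬R)   [distribute ∨ over ∧]
≡ (R ∨ S) ∧ (¬S ∨ ¬R)   [simplify]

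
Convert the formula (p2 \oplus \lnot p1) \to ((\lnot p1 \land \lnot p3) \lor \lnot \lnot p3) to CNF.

(p2 \oplus \lnot p1) \to ((\lnot p1 \land \lnot p3) \lor \lnot \lnot p3)
≡ \lnot (p2 \oplus \lnot p1) \lor (\lnot p1 \land \lnot p3) \lor \lnot \lnot p3   (eliminate \to)
≡ \lnot ((p2 \lor \lnot p1) \land \lnot (p2 \land \lnot p1)) \lor (\lnot p1 \land \lnot p3) \lor \lnot \lnot p3   (expand \oplus)
≡ \lnot (p2 \lor \lnot p1) \lor \lnot \lnot (p2 \land \lnot p1) \lor (\lnot p1 \land \lnot p3) \lor \lnot \lnot p3   (De Morgan)
≡ (\lnot p2 \land \lnot \lnot p1) \lor \lnot \lnot (p2 \land \lnot p1) \lor (\lnot p1 \land \lnot p3) \lor \lnot \lnot p3   (De Morgan)
≡ (\lnot p2 \land p1) \lor \lnot \lnot (p2 \land \lnot p1) \lor (\lnot p1 \land \lnot p3) \lor \lnot \lnot p3   (double negation)
≡ (\lnot p2 \land p1) \lor (p2 \land \lnot p1) \lor (\lnot p1 \land \lnot p3) \lor \lnot \lnot p3   (double negation)
≡ (\lnot p2 \land p1) \lor (p2 \land \lnot p1) \lor (\lnot p1 \land \lnot p3) \lor p3   (double negation)
≡ (\lnot p2 \lor p2 \lor \lnot p1 \lor p3) \land (\lnot p2 \lor p2 \lor \lnot p3 \lor p3) \land (\lnot p2 \lor \lnot p1 \lor \lnot p1 \lor p3) \land (\lnot p2 \lor \lnot p1 \lor \lnot p3 \lor p3) \land (p1 \lor p2 \lor \lnot p1 \lor p3) \land (p1 \lor p2 \lor \lnot p3 \lor p3) \land (p1 \lor \lnot p1 \lor \lnot p1 \lor p3) \land (p1 \lor \lnot p1 \lor \lnot p3 \lor p3)   (distribute \lor over \land)
≡ \lnot p2 \lor \lnot p1 \lor p3   (simplify)

\lnot p2 \lor \lnot p1 \lor p3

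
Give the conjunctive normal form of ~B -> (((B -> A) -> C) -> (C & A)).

~B -> (((B -> A) -> C) -> (C & A))
= ~~B | (((B -> A) -> C) -> (C & A))
= ~~B | ~((B -> A) -> C) | (C & A)
= ~~B | ~(~(B -> A) | C) | (C & A)
= ~~B | ~(~(~B | A) | C) | (C & A)
= B | ~(~(~B | A) | C) | (C & A)
= B | (~~(~B | A) & ~C) | (C & A)
= B | ((~B | A) & ~C) | (C & A)
= (B | ~B | A | C) & (B | ~B | A | A) & (B | ~C | C) & (B | ~C | A)
= B | ~C | A

B | ~C | A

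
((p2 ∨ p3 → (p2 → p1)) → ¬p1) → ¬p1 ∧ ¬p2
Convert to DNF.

p1 ∨ ¬p1 ∧ ¬p2

((p2 ∨ p3 → (p2 → p1)) → ¬p1) → ¬p1 ∧ ¬p2
⇔ ¬((p2 ∨ p3 → (p2 → p1)) → ¬p1) ∨ ¬p1 ∧ ¬p2   [eliminate →]
⇔ ¬(¬(p2 ∨ p3 → (p2 → p1)) ∨ ¬p1) ∨ ¬p1 ∧ ¬p2   [eliminate →]
⇔ ¬(¬(¬(p2 ∨ p3) ∨ (p2 → p1)) ∨ ¬p1) ∨ ¬p1 ∧ ¬p2   [eliminate →]
⇔ ¬(¬(¬(p2 ∨ p3) ∨ ¬p2 ∨ p1) ∨ ¬p1) ∨ ¬p1 ∧ ¬p2   [eliminate →]
⇔ ¬¬(¬(p2 ∨ p3) ∨ ¬p2 ∨ p1) ∧ ¬¬p1 ∨ ¬p1 ∧ ¬p2   [De Morgan]
⇔ (¬(p2 ∨ p3) ∨ ¬p2 ∨ p1) ∧ ¬¬p1 ∨ ¬p1 ∧ ¬p2   [double negation]
⇔ (¬p2 ∧ ¬p3 ∨ ¬p2 ∨ p1) ∧ ¬¬p1 ∨ ¬p1 ∧ ¬p2   [De Morgan]
⇔ (¬p2 ∧ ¬p3 ∨ ¬p2 ∨ p1) ∧ p1 ∨ ¬p1 ∧ ¬p2   [double negation]
⇔ ¬p2 ∧ ¬p3 ∧ p1 ∨ ¬p2 ∧ p1 ∨ p1 ∧ p1 ∨ ¬p1 ∧ ¬p2   [distribute ∧ over ∨]
⇔ p1 ∨ ¬p1 ∧ ¬p2   [simplify]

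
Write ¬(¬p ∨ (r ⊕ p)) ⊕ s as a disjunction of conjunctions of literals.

¬(¬p ∨ (r ⊕ p)) ⊕ s
⇔ (¬(¬p ∨ (r ⊕ p)) ∧ ¬s) ∨ (¬¬(¬p ∨ (r ⊕ p)) ∧ s)   (expand ⊕)
⇔ (¬(¬p ∨ (r ∧ ¬p) ∨ (¬r ∧ p)) ∧ ¬s) ∨ (¬¬(¬p ∨ (r ⊕ p)) ∧ s)   (expand ⊕)
⇔ (¬(¬p ∨ (r ∧ ¬p) ∨ (¬r ∧ p)) ∧ ¬s) ∨ (¬¬(¬p ∨ (r ∧ ¬p) ∨ (¬r ∧ p)) ∧ s)   (expand ⊕)
⇔ (¬¬p ∧ ¬(r ∧ ¬p) ∧ ¬(¬r ∧ p) ∧ ¬s) ∨ (¬¬(¬p ∨ (r ∧ ¬p) ∨ (¬r ∧ p)) ∧ s)   (De Morgan)
⇔ (p ∧ ¬(r ∧ ¬p) ∧ ¬(¬r ∧ p) ∧ ¬s) ∨ (¬¬(¬p ∨ (r ∧ ¬p) ∨ (¬r ∧ p)) ∧ s)   (double negation)
⇔ (p ∧ (¬r ∨ ¬¬p) ∧ ¬(¬r ∧ p) ∧ ¬s) ∨ (¬¬(¬p ∨ (r ∧ ¬p) ∨ (¬r ∧ p)) ∧ s)   (De Morgan)
⇔ (p ∧ (¬r ∨ p) ∧ ¬(¬r ∧ p) ∧ ¬s) ∨ (¬¬(¬p ∨ (r ∧ ¬p) ∨ (¬r ∧ p)) ∧ s)   (double negation)
⇔ (p ∧ (¬r ∨ p) ∧ (¬¬r ∨ ¬p) ∧ ¬s) ∨ (¬¬(¬p ∨ (r ∧ ¬p) ∨ (¬r ∧ p)) ∧ s)   (De Morgan)
⇔ (p ∧ (¬r ∨ p) ∧ (r ∨ ¬p) ∧ ¬s) ∨ (¬¬(¬p ∨ (r ∧ ¬p) ∨ (¬r ∧ p)) ∧ s)   (double negation)
⇔ (p ∧ (¬r ∨ p) ∧ (r ∨ ¬p) ∧ ¬s) ∨ ((¬p ∨ (r ∧ ¬p) ∨ (¬r ∧ p)) ∧ s)   (double negation)
⇔ (p ∧ ¬r ∧ r ∧ ¬s) ∨ (p ∧ ¬r ∧ ¬p ∧ ¬s) ∨ (p ∧ p ∧ r ∧ ¬s) ∨ (p ∧ p ∧ ¬p ∧ ¬s) ∨ (¬p ∧ s) ∨ (r ∧ ¬p ∧ s) ∨ (¬r ∧ p ∧ s)   (distribute ∧ over ∨)
⇔ (p ∧ r ∧ ¬s) ∨ (¬p ∧ s) ∨ (¬r ∧ p ∧ s)   (simplify)

(p ∧ r ∧ ¬s) ∨ (¬p ∧ s) ∨ (¬r ∧ p ∧ s)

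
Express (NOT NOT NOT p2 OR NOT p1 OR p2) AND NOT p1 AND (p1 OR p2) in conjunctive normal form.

NOT p1 AND (p1 OR p2)

(NOT NOT NOT p2 OR NOT p1 OR p2) AND NOT p1 AND (p1 OR p2)
≡ (NOT p2 OR NOT p1 OR p2) AND NOT p1 AND (p1 OR p2)
≡ NOT p1 AND (p1 OR p2)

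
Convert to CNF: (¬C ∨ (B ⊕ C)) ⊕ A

(¬C ∨ ¬B ∨ A) ∧ (C ∨ ¬A) ∧ (¬C ∨ B ∨ ¬A)

(¬C ∨ (B ⊕ C)) ⊕ A
⇔ (¬C ∨ (B ⊕ C) ∨ A) ∧ ¬((¬C ∨ (B ⊕ C)) ∧ A)   (expand ⊕)
⇔ (¬C ∨ ((B ∨ C) ∧ ¬(B ∧ C)) ∨ A) ∧ ¬((¬C ∨ (B ⊕ C)) ∧ A)   (expand ⊕)
⇔ (¬C ∨ ((B ∨ C) ∧ ¬(B ∧ C)) ∨ A) ∧ ¬((¬C ∨ ((B ∨ C) ∧ ¬(B ∧ C))) ∧ A)   (expand ⊕)
⇔ (¬C ∨ ((B ∨ C) ∧ (¬B ∨ ¬C)) ∨ A) ∧ ¬((¬C ∨ ((B ∨ C) ∧ ¬(B ∧ C))) ∧ A)   (De Morgan)
⇔ (¬C ∨ ((B ∨ C) ∧ (¬B ∨ ¬C)) ∨ A) ∧ (¬(¬C ∨ ((B ∨ C) ∧ ¬(B ∧ C))) ∨ ¬A)   (De Morgan)
⇔ (¬C ∨ ((B ∨ C) ∧ (¬B ∨ ¬C)) ∨ A) ∧ ((¬¬C ∧ ¬((B ∨ C) ∧ ¬(B ∧ C))) ∨ ¬A)   (De Morgan)
⇔ (¬C ∨ ((B ∨ C) ∧ (¬B ∨ ¬C)) ∨ A) ∧ ((C ∧ ¬((B ∨ C) ∧ ¬(B ∧ C))) ∨ ¬A)   (double negation)
⇔ (¬C ∨ ((B ∨ C) ∧ (¬B ∨ ¬C)) ∨ A) ∧ ((C ∧ (¬(B ∨ C) ∨ ¬¬(B ∧ C))) ∨ ¬A)   (De Morgan)
⇔ (¬C ∨ ((B ∨ C) ∧ (¬B ∨ ¬C)) ∨ A) ∧ ((C ∧ ((¬B ∧ ¬C) ∨ ¬¬(B ∧ C))) ∨ ¬A)   (De Morgan)
⇔ (¬C ∨ ((B ∨ C) ∧ (¬B ∨ ¬C)) ∨ A) ∧ ((C ∧ ((¬B ∧ ¬C) ∨ (B ∧ C))) ∨ ¬A)   (double negation)
⇔ (¬C ∨ B ∨ C ∨ A) ∧ (¬C ∨ ¬B ∨ ¬C ∨ A) ∧ (C ∨ ¬A) ∧ (¬B ∨ B ∨ ¬A) ∧ (¬B ∨ C ∨ ¬A) ∧ (¬C ∨ B ∨ ¬A) ∧ (¬C ∨ C ∨ ¬A)   (distribute ∨ over ∧)
⇔ (¬C ∨ ¬B ∨ A) ∧ (C ∨ ¬A) ∧ (¬C ∨ B ∨ ¬A)   (simplify)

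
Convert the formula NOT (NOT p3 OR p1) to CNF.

p3 AND NOT p1

NOT (NOT p3 OR p1)
= NOT NOT p3 AND NOT p1   (De Morgan)
= p3 AND NOT p1   (double negation)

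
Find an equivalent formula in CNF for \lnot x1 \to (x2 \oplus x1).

\lnot x1 \to (x2 \oplus x1)
≡ \lnot \lnot x1 \lor (x2 \oplus x1)   — eliminate \to
≡ \lnot \lnot x1 \lor ((x2 \lor x1) \land \lnot (x2 \land x1))   — expand \oplus
≡ x1 \lor ((x2 \lor x1) \land \lnot (x2 \land x1))   — double negation
≡ x1 \lor ((x2 \lor x1) \land (\lnot x2 \lor \lnot x1))   — De Morgan
≡ (x1 \lor x2 \lor x1) \land (x1 \lor \lnot x2 \lor \lnot x1)   — distribute \lor over \land
≡ x1 \lor x2   — simplify

x1 \lor x2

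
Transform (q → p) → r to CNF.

(q → p) → r
= ¬(q → p) ∨ r   — eliminate →
= ¬(¬q ∨ p) ∨ r   — eliminate →
= ¬¬q ∧ ¬p ∨ r   — De Morgan
= q ∧ ¬p ∨ r   — double negation
= (q ∨ r) ∧ (¬p ∨ r)   — distribute ∨ over ∧

(q ∨ r) ∧ (¬p ∨ r)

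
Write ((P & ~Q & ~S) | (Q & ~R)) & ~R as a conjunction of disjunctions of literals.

(P | Q) & (~S | Q) & ~R

((P & ~Q & ~S) | (Q & ~R)) & ~R
≡ (P | Q) & (P | ~R) & (~Q | Q) & (~Q | ~R) & (~S | Q) & (~S | ~R) & ~R
≡ (P | Q) & (~S | Q) & ~R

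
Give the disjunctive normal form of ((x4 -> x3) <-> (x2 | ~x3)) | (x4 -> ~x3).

(x2 & x3) | ~x4 | ~x3

((x4 -> x3) <-> (x2 | ~x3)) | (x4 -> ~x3)
= (((x4 -> x3) -> (x2 | ~x3)) & ((x2 | ~x3) -> (x4 -> x3))) | (x4 -> ~x3)   (eliminate <->)
= ((~(x4 -> x3) | x2 | ~x3) & ((x2 | ~x3) -> (x4 -> x3))) | (x4 -> ~x3)   (eliminate ->)
= ((~(~x4 | x3) | x2 | ~x3) & ((x2 | ~x3) -> (x4 -> x3))) | (x4 -> ~x3)   (eliminate ->)
= ((~(~x4 | x3) | x2 | ~x3) & (~(x2 | ~x3) | (x4 -> x3))) | (x4 -> ~x3)   (eliminate ->)
= ((~(~x4 | x3) | x2 | ~x3) & (~(x2 | ~x3) | ~x4 | x3)) | (x4 -> ~x3)   (eliminate ->)
= ((~(~x4 | x3) | x2 | ~x3) & (~(x2 | ~x3) | ~x4 | x3)) | ~x4 | ~x3   (eliminate ->)
= (((~~x4 & ~x3) | x2 | ~x3) & (~(x2 | ~x3) | ~x4 | x3)) | ~x4 | ~x3   (De Morgan)
= (((x4 & ~x3) | x2 | ~x3) & (~(x2 | ~x3) | ~x4 | x3)) | ~x4 | ~x3   (double negation)
= (((x4 & ~x3) | x2 | ~x3) & ((~x2 & ~~x3) | ~x4 | x3)) | ~x4 | ~x3   (De Morgan)
= (((x4 & ~x3) | x2 | ~x3) & ((~x2 & x3) | ~x4 | x3)) | ~x4 | ~x3   (double negation)
= (x4 & ~x3 & ~x2 & x3) | (x4 & ~x3 & ~x4) | (x4 & ~x3 & x3) | (x2 & ~x2 & x3) | (x2 & ~x4) | (x2 & x3) | (~x3 & ~x2 & x3) | (~x3 & ~x4) | (~x3 & x3) | ~x4 | ~x3   (distribute & over |)
= (x2 & x3) | ~x4 | ~x3   (simplify)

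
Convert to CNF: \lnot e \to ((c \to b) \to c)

\lnot e \to ((c \to b) \to c)
⇔ \lnot \lnot e \lor ((c \to b) \to c)   [eliminate \to]
⇔ \lnot \lnot e \lor \lnot (c \to b) \lor c   [eliminate \to]
⇔ \lnot \lnot e \lor \lnot (\lnot c \lor b) \lor c   [eliminate \to]
⇔ e \lor \lnot (\lnot c \lor b) \lor c   [double negation]
⇔ e \lor (\lnot \lnot c \land \lnot b) \lor c   [De Morgan]
⇔ e \lor (c \land \lnot b) \lor c   [double negation]
⇔ (e \lor c \lor c) \land (e \lor \lnot b \lor c)   [distribute \lor over \land]
⇔ e \lor c   [simplify]

e \lor c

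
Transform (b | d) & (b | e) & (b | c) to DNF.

(b | d) & (b | e) & (b | c)
= (b & b & b) | (b & b & c) | (b & e & b) | (b & e & c) | (d & b & b) | (d & b & c) | (d & e & b) | (d & e & c)   [distribute & over |]
= b | (d & e & c)   [simplify]

b | (d & e & c)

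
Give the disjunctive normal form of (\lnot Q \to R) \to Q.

(\lnot Q \land \lnot R) \lor Q

(\lnot Q \to R) \to Q
≡ \lnot (\lnot Q \to R) \lor Q   [eliminate \to]
≡ \lnot (\lnot \lnot Q \lor R) \lor Q   [eliminate \to]
≡ (\lnot \lnot \lnot Q \land \lnot R) \lor Q   [De Morgan]
≡ (\lnot Q \land \lnot R) \lor Q   [double negation]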